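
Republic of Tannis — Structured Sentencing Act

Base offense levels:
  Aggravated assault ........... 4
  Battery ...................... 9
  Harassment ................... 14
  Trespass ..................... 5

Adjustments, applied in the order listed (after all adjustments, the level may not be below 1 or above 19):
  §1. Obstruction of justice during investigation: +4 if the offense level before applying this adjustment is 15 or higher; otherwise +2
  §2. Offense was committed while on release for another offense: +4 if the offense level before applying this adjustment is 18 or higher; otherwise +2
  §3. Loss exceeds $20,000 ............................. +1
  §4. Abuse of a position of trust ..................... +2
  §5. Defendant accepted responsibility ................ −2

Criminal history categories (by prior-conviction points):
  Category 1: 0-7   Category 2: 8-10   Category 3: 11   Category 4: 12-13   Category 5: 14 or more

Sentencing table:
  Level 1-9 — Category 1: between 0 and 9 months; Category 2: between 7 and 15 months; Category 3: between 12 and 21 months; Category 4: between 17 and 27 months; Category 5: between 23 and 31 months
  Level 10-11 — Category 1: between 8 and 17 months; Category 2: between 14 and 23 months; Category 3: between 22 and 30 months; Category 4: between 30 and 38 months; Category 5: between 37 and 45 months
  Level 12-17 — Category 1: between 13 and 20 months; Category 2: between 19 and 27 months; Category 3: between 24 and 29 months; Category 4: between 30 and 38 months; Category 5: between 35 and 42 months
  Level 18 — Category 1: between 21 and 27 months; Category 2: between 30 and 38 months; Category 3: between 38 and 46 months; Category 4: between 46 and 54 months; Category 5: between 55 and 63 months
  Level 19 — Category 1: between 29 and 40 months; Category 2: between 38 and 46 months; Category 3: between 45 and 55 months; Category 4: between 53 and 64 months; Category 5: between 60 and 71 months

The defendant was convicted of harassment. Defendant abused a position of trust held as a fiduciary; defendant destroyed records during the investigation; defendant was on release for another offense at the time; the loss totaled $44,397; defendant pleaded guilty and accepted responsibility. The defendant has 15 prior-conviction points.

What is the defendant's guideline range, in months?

Base offense level for harassment: 14.
§1 applies (level before this adjustment is 14 < 15, so +2): 14 + 2 = 16.
§2 applies (level before this adjustment is 16 < 18, so +2): 16 + 2 = 18.
§3 applies: 18 + 1 = 19.
§4 applies: 19 + 2 = 21.
§5 applies: 21 − 2 = 19.
Final offense level: 19.
Criminal history: 15 prior points → Category 5 (14+).
Level 19 falls in the 19 band.
Grid: Level 19 × Category 5 = 60-71 months.

60-71 months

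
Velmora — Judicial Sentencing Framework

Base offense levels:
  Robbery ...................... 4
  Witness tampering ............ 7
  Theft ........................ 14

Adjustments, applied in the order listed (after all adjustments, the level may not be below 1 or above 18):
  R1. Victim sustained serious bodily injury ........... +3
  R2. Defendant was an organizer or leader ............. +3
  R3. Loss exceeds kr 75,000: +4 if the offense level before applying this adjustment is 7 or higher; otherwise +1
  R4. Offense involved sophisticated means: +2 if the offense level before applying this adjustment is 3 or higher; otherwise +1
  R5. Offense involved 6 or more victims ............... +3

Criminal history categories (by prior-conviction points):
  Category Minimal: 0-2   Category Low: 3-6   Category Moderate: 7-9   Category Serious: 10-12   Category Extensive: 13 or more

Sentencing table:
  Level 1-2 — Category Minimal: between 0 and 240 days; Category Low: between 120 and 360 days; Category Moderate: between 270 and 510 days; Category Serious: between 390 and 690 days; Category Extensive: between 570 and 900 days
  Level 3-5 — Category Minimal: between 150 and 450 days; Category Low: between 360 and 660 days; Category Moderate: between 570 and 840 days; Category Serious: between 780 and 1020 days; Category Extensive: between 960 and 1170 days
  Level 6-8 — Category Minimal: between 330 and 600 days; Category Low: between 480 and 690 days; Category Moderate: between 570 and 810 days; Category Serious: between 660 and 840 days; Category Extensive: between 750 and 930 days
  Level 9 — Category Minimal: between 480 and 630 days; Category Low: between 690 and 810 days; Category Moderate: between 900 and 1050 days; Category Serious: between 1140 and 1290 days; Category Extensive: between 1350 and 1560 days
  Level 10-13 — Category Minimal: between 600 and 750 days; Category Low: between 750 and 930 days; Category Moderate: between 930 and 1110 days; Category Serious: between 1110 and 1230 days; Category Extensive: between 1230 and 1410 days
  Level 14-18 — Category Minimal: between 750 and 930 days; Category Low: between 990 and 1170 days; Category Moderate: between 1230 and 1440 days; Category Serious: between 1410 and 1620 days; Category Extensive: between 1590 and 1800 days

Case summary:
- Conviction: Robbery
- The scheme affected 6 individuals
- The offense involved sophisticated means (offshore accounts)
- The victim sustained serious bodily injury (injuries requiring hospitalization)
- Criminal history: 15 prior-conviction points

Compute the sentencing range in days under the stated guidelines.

Base offense level for robbery: 4.
R1 applies: 4 + 3 = 7.
R4 applies (level before this adjustment is 7 ≥ 3, so +2): 7 + 2 = 9.
R5 applies: 9 + 3 = 12.
Final offense level: 12.
Criminal history: 15 prior points → Category Extensive (13+).
Level 12 falls in the 10-13 band.
Grid: Level 10-13 × Category Extensive = 1230-1410 days.

1230-1410 days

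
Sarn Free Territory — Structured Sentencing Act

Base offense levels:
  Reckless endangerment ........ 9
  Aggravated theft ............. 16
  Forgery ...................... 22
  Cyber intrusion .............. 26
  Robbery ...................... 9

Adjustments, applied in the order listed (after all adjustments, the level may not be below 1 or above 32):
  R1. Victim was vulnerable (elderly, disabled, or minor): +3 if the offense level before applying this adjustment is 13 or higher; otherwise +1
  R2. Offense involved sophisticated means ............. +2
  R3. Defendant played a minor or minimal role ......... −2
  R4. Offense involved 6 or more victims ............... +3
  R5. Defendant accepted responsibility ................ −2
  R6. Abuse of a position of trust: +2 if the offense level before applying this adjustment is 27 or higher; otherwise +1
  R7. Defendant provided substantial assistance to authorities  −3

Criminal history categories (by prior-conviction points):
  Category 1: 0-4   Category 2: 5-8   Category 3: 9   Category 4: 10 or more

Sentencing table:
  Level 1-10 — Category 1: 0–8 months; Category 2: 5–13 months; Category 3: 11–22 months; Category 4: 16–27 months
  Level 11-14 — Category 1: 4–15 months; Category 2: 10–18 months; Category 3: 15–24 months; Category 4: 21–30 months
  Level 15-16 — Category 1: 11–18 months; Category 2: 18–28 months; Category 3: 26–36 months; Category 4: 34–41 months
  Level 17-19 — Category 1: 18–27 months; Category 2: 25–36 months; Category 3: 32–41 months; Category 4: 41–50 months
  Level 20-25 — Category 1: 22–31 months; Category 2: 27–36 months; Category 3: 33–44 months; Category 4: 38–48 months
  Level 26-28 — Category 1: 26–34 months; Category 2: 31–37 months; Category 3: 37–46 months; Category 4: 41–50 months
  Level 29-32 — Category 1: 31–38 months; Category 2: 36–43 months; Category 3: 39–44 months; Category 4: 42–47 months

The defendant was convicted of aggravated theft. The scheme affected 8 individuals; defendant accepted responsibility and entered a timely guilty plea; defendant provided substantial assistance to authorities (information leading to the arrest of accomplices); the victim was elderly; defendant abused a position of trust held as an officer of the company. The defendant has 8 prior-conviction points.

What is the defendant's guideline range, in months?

25-36 months

Base offense level for aggravated theft: 16.
R1 applies (level before this adjustment is 16 ≥ 13, so +3): 16 + 3 = 19.
R3 does not apply.
R4 applies: 19 + 3 = 22.
R5 applies: 22 − 2 = 20.
R6 applies (level before this adjustment is 20 < 27, so +1): 20 + 1 = 21.
R7 applies: 21 − 3 = 18.
Final offense level: 18.
Criminal history: 8 prior points → Category 2 (5-8).
Level 18 falls in the 17-19 band.
Grid: Level 17-19 × Category 2 = 25-36 months.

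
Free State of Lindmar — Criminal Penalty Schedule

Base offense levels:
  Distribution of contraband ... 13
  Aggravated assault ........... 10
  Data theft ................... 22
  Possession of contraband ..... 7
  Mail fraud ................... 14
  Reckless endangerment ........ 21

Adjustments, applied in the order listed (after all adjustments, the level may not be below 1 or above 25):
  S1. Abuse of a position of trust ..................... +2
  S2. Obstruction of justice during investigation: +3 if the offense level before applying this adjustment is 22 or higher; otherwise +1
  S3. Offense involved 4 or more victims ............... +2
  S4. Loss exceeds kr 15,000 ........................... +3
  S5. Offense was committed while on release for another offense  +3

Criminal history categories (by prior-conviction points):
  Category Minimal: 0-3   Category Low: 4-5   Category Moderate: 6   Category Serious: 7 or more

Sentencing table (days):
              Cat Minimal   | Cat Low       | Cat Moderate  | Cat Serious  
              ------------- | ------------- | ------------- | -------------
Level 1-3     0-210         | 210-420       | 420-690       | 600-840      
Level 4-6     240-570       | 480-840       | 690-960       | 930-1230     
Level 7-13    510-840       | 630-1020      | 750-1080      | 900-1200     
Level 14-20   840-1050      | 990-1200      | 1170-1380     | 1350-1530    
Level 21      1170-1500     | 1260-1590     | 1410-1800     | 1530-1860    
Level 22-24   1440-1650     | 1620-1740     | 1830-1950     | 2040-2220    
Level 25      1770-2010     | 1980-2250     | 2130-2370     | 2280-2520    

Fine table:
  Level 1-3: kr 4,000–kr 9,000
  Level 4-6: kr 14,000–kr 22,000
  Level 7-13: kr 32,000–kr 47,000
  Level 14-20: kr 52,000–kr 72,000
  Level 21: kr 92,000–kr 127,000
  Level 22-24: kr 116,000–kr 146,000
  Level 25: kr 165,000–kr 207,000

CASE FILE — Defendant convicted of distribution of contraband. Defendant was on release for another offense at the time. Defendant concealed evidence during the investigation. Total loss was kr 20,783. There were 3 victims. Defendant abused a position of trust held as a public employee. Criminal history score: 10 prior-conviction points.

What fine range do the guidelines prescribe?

kr 116,000–kr 146,000

Base offense level for distribution of contraband: 13.
S1 applies: 13 + 2 = 15.
S2 applies (level before this adjustment is 15 < 22, so +1): 15 + 1 = 16.
S4 applies: 16 + 3 = 19.
S5 applies: 19 + 3 = 22.
Final offense level: 22.
Level 22 falls in the 22-24 band.
Fine table: Level 22-24 → kr 116,000–kr 146,000.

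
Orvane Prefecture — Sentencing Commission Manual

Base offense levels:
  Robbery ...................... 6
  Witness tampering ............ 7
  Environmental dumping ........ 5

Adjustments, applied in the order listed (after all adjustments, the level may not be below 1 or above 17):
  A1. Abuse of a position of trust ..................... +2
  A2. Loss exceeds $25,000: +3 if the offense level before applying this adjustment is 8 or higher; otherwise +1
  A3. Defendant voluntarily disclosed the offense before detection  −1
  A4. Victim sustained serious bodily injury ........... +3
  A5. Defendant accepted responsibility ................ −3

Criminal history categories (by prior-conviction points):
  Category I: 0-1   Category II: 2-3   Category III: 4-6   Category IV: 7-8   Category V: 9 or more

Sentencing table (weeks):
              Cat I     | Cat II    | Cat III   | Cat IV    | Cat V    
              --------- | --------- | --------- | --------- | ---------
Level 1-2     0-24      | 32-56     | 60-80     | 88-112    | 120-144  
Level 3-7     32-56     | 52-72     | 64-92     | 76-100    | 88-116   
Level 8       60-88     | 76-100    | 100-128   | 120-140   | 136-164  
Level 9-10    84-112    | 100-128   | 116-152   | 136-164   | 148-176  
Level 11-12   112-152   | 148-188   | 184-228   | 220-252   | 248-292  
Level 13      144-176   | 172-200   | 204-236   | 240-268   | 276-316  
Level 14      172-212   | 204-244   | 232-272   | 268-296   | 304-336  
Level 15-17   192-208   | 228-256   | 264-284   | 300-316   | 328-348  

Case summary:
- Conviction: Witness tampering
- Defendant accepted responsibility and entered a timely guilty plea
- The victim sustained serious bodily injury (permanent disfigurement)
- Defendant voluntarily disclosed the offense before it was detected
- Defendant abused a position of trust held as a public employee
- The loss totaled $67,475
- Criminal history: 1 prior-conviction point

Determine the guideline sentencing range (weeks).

Base offense level for witness tampering: 7.
A1 applies: 7 + 2 = 9.
A2 applies (level before this adjustment is 9 ≥ 8, so +3): 9 + 3 = 12.
A3 applies: 12 − 1 = 11.
A4 applies: 11 + 3 = 14.
A5 applies: 14 − 3 = 11.
Final offense level: 11.
Criminal history: 1 prior point → Category I (0-1).
Level 11 falls in the 11-12 band.
Grid: Level 11-12 × Category I = 112-152 weeks.

112-152 weeks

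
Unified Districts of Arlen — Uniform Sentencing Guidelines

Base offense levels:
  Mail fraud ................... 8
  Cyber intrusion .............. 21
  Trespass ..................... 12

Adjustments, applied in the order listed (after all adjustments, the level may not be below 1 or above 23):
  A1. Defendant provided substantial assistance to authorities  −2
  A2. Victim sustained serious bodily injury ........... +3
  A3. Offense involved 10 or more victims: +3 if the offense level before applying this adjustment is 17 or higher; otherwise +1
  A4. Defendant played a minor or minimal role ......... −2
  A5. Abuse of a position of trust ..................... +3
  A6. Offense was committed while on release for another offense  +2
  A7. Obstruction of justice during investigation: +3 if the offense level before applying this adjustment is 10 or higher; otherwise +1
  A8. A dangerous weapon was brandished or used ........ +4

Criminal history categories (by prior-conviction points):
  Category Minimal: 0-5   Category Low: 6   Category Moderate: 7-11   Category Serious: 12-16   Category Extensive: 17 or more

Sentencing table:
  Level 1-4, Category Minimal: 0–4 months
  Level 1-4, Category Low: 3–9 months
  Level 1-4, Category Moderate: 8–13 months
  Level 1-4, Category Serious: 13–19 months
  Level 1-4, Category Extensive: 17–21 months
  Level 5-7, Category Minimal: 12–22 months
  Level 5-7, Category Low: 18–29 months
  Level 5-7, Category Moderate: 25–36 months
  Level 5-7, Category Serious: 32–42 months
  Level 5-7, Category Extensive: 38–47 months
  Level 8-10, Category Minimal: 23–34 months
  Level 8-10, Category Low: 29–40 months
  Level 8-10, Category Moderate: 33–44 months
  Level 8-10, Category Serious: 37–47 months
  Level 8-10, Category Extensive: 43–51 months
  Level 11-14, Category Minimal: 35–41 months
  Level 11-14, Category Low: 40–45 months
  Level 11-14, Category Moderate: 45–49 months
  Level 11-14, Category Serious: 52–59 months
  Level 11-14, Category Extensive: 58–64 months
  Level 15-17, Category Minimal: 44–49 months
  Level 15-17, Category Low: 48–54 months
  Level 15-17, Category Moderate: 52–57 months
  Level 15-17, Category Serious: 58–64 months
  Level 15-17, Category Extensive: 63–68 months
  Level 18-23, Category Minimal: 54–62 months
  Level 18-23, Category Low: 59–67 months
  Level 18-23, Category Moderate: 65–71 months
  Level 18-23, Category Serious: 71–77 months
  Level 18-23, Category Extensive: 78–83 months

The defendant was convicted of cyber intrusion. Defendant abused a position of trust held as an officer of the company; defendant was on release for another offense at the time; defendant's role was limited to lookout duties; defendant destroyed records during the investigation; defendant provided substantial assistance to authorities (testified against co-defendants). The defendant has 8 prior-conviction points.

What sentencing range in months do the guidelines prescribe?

65-71 months

Base offense level for cyber intrusion: 21.
A1 applies: 21 − 2 = 19.
A4 applies: 19 − 2 = 17.
A5 applies: 17 + 3 = 20.
A6 applies: 20 + 2 = 22.
A7 applies (level before this adjustment is 22 ≥ 10, so +3): 22 + 3 = 25.
Level 25 exceeds the maximum of 23; capped at 23.
Final offense level: 23.
Criminal history: 8 prior points → Category Moderate (7-11).
Level 23 falls in the 18-23 band.
Grid: Level 18-23 × Category Moderate = 65-71 months.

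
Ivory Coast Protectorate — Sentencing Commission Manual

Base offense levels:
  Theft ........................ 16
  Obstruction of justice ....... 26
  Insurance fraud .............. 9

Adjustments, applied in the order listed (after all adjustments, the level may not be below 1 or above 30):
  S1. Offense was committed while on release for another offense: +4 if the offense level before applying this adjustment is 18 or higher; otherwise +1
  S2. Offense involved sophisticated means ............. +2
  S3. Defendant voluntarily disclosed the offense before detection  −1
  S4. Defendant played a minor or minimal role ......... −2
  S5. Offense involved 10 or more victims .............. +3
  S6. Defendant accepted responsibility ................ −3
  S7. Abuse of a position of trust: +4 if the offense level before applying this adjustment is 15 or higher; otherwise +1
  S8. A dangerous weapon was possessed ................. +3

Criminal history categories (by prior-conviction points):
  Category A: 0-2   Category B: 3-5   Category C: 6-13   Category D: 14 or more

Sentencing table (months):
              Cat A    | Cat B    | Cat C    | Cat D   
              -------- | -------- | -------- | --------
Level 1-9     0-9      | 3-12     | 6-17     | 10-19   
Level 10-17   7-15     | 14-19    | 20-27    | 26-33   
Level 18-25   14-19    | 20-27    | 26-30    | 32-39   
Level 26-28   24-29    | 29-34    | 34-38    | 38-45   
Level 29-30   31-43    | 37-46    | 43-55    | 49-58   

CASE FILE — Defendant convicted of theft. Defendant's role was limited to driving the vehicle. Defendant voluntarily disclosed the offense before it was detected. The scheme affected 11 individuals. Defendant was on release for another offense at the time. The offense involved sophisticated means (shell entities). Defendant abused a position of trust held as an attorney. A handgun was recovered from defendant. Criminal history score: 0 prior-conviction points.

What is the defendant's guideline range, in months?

Base offense level for theft: 16.
S1 applies (level before this adjustment is 16 < 18, so +1): 16 + 1 = 17.
S2 applies: 17 + 2 = 19.
S3 applies: 19 − 1 = 18.
S4 applies: 18 − 2 = 16.
S5 applies: 16 + 3 = 19.
S7 applies (level before this adjustment is 19 ≥ 15, so +4): 19 + 4 = 23.
S8 applies: 23 + 3 = 26.
Final offense level: 26.
Criminal history: 0 prior points → Category A (0-2).
Level 26 falls in the 26-28 band.
Grid: Level 26-28 × Category A = 24-29 months.

24-29 months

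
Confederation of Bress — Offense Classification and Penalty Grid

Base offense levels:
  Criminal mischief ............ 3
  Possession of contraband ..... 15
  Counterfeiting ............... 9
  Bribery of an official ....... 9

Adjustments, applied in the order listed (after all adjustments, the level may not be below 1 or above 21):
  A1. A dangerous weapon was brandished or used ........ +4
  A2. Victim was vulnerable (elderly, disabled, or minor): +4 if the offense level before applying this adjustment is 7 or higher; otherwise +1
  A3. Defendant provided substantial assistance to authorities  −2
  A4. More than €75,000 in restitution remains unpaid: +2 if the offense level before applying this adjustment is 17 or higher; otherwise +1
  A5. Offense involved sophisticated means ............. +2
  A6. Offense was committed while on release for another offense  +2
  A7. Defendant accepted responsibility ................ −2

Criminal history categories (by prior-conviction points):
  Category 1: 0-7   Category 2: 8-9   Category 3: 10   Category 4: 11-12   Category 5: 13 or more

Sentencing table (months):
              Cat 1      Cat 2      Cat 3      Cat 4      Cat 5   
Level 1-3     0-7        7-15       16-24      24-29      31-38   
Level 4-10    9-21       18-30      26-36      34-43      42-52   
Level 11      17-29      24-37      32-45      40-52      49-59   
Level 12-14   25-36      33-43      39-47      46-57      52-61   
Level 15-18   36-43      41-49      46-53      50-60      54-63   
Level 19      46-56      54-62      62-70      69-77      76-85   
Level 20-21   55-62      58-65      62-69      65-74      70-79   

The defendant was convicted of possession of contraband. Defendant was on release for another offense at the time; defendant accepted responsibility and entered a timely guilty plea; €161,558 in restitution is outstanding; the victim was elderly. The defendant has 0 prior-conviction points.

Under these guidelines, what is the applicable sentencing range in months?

Base offense level for possession of contraband: 15.
A1 does not apply.
A2 applies (level before this adjustment is 15 ≥ 7, so +4): 15 + 4 = 19.
A4 applies (level before this adjustment is 19 ≥ 17, so +2): 19 + 2 = 21.
A6 applies: 21 + 2 = 23.
A7 applies: 23 − 2 = 21.
Final offense level: 21.
Criminal history: 0 prior points → Category 1 (0-7).
Level 21 falls in the 20-21 band.
Grid: Level 20-21 × Category 1 = 55-62 months.

55-62 months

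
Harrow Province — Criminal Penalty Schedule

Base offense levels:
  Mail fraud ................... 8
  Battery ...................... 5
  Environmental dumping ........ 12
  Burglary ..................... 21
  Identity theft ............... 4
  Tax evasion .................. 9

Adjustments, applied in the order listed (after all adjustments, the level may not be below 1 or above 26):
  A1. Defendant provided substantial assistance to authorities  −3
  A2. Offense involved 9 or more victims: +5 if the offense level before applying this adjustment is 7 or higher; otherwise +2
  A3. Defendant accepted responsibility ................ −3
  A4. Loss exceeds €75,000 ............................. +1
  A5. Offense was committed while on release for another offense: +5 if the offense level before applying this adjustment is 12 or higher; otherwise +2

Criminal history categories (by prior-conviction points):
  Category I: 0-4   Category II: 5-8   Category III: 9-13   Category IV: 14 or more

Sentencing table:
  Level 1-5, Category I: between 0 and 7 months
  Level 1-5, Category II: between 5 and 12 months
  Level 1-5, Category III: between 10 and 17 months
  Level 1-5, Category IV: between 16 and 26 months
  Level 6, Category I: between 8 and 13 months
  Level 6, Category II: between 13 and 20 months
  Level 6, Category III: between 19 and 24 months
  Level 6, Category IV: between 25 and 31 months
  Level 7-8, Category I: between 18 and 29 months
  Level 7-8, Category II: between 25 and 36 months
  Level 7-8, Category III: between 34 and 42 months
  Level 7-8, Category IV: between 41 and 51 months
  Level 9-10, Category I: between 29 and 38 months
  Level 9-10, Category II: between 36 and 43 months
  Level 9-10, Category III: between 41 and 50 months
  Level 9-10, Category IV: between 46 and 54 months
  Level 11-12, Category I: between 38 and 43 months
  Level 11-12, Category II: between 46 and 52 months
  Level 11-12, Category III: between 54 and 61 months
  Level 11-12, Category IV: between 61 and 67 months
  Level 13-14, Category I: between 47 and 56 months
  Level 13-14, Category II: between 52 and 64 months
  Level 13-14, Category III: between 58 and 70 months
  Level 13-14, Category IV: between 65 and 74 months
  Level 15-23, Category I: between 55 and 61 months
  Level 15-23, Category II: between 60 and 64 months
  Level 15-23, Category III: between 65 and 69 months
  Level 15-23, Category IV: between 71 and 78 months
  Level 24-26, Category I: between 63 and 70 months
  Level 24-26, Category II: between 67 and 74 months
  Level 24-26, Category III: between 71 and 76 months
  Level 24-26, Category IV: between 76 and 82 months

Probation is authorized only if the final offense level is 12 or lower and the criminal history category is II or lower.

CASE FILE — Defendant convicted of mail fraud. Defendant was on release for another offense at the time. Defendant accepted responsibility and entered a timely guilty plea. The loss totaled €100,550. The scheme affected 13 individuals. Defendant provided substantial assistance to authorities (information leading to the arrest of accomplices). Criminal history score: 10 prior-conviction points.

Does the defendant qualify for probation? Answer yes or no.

Base offense level for mail fraud: 8.
A1 applies: 8 − 3 = 5.
A2 applies (level before this adjustment is 5 < 7, so +2): 5 + 2 = 7.
A3 applies: 7 − 3 = 4.
A4 applies: 4 + 1 = 5.
A5 applies (level before this adjustment is 5 < 12, so +2): 5 + 2 = 7.
Final offense level: 7.
Criminal history: 10 prior points → Category III (9-13).
Level 7 falls in the 7-8 band.
Grid: Level 7-8 × Category III = 34-42 months.
Probation check: level 7 ≤ 12 and category III > II → not eligible.

No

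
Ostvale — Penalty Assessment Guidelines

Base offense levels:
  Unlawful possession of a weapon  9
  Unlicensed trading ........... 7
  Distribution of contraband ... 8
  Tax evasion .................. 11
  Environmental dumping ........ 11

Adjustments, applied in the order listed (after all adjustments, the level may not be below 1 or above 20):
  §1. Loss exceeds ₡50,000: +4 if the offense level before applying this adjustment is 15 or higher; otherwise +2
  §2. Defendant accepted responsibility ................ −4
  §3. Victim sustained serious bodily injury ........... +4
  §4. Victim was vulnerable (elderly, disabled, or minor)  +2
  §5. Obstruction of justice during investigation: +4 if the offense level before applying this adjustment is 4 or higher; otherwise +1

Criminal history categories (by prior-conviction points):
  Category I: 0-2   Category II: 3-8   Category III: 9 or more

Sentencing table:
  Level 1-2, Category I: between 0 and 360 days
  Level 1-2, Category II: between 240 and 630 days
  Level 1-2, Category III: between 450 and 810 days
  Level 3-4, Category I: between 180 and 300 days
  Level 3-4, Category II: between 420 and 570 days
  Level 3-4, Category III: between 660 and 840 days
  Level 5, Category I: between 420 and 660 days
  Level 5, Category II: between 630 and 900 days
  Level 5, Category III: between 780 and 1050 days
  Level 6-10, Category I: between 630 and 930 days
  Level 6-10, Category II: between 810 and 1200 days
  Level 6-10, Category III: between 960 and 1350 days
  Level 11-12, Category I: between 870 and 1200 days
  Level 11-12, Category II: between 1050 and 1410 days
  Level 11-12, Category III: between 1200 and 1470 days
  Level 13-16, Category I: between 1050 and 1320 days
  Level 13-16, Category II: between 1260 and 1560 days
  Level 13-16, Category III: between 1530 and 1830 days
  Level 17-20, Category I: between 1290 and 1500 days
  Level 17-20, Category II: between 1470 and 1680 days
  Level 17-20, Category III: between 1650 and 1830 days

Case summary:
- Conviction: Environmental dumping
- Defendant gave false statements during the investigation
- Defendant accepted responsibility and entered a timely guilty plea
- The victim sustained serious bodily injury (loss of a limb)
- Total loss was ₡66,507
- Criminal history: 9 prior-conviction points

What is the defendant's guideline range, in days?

Base offense level for environmental dumping: 11.
§1 applies (level before this adjustment is 11 < 15, so +2): 11 + 2 = 13.
§2 applies: 13 − 4 = 9.
§3 applies: 9 + 4 = 13.
§4 does not apply.
§5 applies (level before this adjustment is 13 ≥ 4, so +4): 13 + 4 = 17.
Final offense level: 17.
Criminal history: 9 prior points → Category III (9+).
Level 17 falls in the 17-20 band.
Grid: Level 17-20 × Category III = 1650-1830 days.

1650-1830 days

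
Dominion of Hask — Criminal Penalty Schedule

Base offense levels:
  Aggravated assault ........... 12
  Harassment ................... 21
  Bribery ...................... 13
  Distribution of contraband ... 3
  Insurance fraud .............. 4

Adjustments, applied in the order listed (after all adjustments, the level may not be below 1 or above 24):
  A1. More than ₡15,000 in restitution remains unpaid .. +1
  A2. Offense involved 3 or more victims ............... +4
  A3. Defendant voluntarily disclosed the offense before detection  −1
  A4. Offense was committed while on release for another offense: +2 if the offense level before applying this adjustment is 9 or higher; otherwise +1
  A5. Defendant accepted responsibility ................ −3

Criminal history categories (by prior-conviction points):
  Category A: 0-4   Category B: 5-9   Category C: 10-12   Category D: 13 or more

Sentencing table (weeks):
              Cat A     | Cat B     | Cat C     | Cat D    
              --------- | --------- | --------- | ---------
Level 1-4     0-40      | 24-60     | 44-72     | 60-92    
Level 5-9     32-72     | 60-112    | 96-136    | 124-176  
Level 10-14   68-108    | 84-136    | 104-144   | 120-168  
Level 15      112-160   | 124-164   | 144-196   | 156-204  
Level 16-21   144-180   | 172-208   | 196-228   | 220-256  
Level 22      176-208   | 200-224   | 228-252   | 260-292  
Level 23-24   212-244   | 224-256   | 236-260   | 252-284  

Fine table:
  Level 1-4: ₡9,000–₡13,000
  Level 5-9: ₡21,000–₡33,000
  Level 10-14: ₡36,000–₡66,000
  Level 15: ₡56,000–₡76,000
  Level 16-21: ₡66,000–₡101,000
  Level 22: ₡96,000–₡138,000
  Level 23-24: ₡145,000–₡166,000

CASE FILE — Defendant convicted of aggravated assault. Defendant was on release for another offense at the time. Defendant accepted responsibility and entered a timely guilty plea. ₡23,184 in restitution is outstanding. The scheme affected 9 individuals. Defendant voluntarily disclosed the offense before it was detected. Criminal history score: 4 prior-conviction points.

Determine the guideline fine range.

₡56,000–₡76,000

Base offense level for aggravated assault: 12.
A1 applies: 12 + 1 = 13.
A2 applies: 13 + 4 = 17.
A3 applies: 17 − 1 = 16.
A4 applies (level before this adjustment is 16 ≥ 9, so +2): 16 + 2 = 18.
A5 applies: 18 − 3 = 15.
Final offense level: 15.
Level 15 falls in the 15 band.
Fine table: Level 15 → ₡56,000–₡76,000.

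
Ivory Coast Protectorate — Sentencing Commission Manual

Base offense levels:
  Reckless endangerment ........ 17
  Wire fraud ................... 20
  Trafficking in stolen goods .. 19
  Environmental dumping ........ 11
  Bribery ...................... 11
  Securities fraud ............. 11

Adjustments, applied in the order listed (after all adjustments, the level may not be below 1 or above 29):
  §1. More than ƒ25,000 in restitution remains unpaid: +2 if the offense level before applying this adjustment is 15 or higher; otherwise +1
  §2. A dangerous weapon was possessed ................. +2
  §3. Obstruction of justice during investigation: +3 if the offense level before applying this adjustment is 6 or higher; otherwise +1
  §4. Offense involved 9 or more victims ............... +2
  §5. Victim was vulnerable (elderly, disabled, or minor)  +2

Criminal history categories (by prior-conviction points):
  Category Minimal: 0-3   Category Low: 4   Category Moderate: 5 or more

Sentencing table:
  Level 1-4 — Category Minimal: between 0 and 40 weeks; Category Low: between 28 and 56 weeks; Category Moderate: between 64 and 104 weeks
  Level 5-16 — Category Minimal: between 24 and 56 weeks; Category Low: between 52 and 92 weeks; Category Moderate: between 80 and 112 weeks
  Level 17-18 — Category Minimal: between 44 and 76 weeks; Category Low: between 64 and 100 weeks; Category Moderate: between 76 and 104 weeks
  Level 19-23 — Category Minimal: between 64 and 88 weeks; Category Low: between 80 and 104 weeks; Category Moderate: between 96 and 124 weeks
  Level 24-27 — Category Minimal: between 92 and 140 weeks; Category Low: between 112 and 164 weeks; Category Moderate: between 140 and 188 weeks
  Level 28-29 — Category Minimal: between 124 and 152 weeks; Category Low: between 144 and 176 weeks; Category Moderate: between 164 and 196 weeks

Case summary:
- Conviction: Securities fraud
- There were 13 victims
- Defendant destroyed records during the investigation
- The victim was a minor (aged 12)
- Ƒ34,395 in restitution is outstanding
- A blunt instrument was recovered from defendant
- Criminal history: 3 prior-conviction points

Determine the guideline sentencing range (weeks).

Base offense level for securities fraud: 11.
§1 applies (level before this adjustment is 11 < 15, so +1): 11 + 1 = 12.
§2 applies: 12 + 2 = 14.
§3 applies (level before this adjustment is 14 ≥ 6, so +3): 14 + 3 = 17.
§4 applies: 17 + 2 = 19.
§5 applies: 19 + 2 = 21.
Final offense level: 21.
Criminal history: 3 prior points → Category Minimal (0-3).
Level 21 falls in the 19-23 band.
Grid: Level 19-23 × Category Minimal = 64-88 weeks.

64-88 weeks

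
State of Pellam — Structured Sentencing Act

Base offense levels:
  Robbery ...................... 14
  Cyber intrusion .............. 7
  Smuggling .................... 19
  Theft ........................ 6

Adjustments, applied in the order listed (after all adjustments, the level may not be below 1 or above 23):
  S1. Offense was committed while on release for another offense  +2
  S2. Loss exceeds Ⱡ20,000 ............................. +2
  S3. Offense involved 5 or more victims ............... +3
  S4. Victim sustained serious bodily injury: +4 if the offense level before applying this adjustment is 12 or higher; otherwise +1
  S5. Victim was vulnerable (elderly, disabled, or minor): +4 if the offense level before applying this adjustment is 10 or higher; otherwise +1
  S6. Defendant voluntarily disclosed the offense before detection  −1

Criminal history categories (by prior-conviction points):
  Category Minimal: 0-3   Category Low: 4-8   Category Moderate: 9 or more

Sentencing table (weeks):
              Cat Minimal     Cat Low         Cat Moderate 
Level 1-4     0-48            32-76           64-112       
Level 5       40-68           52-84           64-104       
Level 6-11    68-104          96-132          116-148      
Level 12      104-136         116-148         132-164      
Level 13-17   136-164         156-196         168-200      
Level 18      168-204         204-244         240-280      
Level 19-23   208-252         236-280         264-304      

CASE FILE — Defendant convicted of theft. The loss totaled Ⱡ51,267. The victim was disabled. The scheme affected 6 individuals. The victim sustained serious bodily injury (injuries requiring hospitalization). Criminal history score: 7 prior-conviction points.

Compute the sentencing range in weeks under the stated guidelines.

156-196 weeks

Base offense level for theft: 6.
S2 applies: 6 + 2 = 8.
S3 applies: 8 + 3 = 11.
S4 applies (level before this adjustment is 11 < 12, so +1): 11 + 1 = 12.
S5 applies (level before this adjustment is 12 ≥ 10, so +4): 12 + 4 = 16.
Final offense level: 16.
Criminal history: 7 prior points → Category Low (4-8).
Level 16 falls in the 13-17 band.
Grid: Level 13-17 × Category Low = 156-196 weeks.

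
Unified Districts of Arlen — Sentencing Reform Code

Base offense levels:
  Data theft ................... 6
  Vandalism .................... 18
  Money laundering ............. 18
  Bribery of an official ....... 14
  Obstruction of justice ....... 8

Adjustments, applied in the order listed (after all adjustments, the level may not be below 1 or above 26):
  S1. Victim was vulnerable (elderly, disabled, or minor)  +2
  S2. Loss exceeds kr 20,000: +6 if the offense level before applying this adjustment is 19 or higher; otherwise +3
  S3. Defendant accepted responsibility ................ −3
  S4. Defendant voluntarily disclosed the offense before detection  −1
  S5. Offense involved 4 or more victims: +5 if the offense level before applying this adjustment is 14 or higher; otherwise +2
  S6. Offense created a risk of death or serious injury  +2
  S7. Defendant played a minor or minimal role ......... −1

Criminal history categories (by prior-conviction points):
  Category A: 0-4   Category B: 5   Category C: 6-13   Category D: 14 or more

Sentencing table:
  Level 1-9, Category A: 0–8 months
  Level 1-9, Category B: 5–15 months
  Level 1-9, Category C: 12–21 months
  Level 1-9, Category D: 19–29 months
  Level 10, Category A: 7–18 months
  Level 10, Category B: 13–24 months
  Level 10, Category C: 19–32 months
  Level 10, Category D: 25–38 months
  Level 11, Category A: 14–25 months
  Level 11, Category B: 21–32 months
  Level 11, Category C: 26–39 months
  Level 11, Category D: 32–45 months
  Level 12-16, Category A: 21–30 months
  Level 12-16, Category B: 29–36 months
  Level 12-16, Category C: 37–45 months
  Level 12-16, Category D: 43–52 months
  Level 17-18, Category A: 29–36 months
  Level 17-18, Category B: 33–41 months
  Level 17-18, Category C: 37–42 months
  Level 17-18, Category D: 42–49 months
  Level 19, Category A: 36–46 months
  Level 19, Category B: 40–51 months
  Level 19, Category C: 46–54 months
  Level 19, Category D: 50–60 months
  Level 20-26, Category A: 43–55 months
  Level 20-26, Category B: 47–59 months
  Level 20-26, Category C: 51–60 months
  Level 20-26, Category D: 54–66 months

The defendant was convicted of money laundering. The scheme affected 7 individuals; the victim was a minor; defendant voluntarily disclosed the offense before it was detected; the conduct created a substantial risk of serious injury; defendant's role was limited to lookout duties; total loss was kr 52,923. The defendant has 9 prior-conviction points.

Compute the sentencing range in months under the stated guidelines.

51-60 months

Base offense level for money laundering: 18.
S1 applies: 18 + 2 = 20.
S2 applies (level before this adjustment is 20 ≥ 19, so +6): 20 + 6 = 26.
S4 applies: 26 − 1 = 25.
S5 applies (level before this adjustment is 25 ≥ 14, so +5): 25 + 5 = 30.
S6 applies: 30 + 2 = 32.
S7 applies: 32 − 1 = 31.
Level 31 exceeds the maximum of 26; capped at 26.
Final offense level: 26.
Criminal history: 9 prior points → Category C (6-13).
Level 26 falls in the 20-26 band.
Grid: Level 20-26 × Category C = 51-60 months.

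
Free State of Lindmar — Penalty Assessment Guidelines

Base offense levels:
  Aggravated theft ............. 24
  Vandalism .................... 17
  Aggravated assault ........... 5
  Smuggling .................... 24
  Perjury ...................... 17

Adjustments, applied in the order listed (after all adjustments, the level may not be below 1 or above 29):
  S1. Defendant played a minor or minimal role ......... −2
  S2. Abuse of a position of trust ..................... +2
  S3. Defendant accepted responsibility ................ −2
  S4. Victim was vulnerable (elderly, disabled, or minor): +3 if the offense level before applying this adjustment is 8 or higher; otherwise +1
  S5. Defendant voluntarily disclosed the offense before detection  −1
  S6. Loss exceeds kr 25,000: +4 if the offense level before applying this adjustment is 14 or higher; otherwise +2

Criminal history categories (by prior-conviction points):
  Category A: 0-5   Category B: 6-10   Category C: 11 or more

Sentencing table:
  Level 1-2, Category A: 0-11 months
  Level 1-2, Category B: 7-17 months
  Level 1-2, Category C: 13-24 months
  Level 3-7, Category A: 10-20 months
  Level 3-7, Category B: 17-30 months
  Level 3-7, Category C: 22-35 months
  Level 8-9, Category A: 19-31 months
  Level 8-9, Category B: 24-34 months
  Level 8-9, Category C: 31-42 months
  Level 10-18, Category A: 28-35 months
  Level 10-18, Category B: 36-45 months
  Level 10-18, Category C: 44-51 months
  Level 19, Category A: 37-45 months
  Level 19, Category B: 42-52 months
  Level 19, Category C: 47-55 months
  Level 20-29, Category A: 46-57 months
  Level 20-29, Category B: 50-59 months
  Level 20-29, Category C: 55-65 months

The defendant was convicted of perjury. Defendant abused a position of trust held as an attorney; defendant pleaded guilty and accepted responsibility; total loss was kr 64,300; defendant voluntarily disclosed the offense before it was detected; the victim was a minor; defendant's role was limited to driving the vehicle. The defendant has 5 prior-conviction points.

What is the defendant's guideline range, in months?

Base offense level for perjury: 17.
S1 applies: 17 − 2 = 15.
S2 applies: 15 + 2 = 17.
S3 applies: 17 − 2 = 15.
S4 applies (level before this adjustment is 15 ≥ 8, so +3): 15 + 3 = 18.
S5 applies: 18 − 1 = 17.
S6 applies (level before this adjustment is 17 ≥ 14, so +4): 17 + 4 = 21.
Final offense level: 21.
Criminal history: 5 prior points → Category A (0-5).
Level 21 falls in the 20-29 band.
Grid: Level 20-29 × Category A = 46-57 months.

46-57 months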